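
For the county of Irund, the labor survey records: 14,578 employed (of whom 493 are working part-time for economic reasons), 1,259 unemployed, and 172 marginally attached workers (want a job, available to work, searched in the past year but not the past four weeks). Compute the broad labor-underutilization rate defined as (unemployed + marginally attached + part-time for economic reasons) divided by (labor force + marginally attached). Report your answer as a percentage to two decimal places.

Broad underutilization rate ≈ 12.02%.

Labor force = 14,578 + 1,259 = 15,837.
Numerator = 1,259 + 172 + 493 = 1,924.
Denominator = 15,837 + 172 = 16,009.
Broad rate = 1,924 / 16,009 = 12.02%.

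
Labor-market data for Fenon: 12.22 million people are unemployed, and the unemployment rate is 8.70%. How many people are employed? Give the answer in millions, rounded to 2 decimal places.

About 128.24 million are employed.

Labor force = U / u = 12.22 / 0.0870 ≈ 140.46 million.
Employed = labor force − unemployed = 140.46 − 12.22 = 128.24 million.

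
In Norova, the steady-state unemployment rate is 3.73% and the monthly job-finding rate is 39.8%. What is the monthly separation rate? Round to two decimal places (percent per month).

From u* = s/(s+f): s = u·f/(1−u).
s = 0.0373 × 39.8 / (1 − 0.0373) = 1.4845 / 0.9627 ≈ 1.54% per month.

Separation rate ≈ 1.54% per month.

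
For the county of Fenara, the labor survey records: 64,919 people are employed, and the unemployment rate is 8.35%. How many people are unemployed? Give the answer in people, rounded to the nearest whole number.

About 5,915 are unemployed.

Let U be the number unemployed. The labor force is E + U, and U/(E+U) = 0.0835.
So U = 0.0835 × 64,919 / (1 − 0.0835) = 5420.74 / 0.9165 ≈ 5,915.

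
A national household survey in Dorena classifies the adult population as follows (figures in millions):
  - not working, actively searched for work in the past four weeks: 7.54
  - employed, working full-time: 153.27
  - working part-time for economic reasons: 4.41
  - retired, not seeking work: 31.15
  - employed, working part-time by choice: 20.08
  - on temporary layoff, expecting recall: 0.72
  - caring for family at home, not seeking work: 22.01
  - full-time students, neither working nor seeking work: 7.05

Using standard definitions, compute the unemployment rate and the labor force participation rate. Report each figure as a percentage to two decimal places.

Unemployment rate ≈ 4.44%; labor force participation rate ≈ 75.55%.

Employed = 153.27 + 4.41 + 20.08 = 177.76 million (anyone who worked, including part-time for economic reasons, counts as employed).
Unemployed = 7.54 + 0.72 = 8.26 million (jobless and actively searching, or on temporary layoff).
Labor force = 177.76 + 8.26 = 186.02 million.
Not in labor force = 31.15 + 22.01 + 7.05 = 60.21 million (those not working and not actively searching are outside the labor force).
Civilian working-age population = 186.02 + 60.21 = 246.23 million.
Unemployment rate = 8.26 / 186.02 = 4.44%.
Labor force participation rate = 186.02 / 246.23 = 75.55%.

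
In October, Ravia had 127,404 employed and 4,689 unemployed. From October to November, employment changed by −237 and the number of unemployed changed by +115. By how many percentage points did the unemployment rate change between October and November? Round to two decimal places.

October: labor force = 127,404 + 4,689 = 132,093; u = 4,689/132,093 = 3.55%.
November: labor force = 127,167 + 4,804 = 131,971; u = 4,804/131,971 = 3.64%.
Change = 3.64% − 3.55% = +0.09 pp.

The unemployment rate changed by +0.09 percentage points.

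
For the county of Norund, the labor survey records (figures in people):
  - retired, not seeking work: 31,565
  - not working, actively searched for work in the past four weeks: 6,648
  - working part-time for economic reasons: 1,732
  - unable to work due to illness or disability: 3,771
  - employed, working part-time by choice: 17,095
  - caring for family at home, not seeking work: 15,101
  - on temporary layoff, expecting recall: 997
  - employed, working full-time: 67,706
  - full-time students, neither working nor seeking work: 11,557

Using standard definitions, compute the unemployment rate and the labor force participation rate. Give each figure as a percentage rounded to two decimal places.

Unemployment rate ≈ 8.12%; labor force participation rate ≈ 60.30%.

Employed = 1,732 + 17,095 + 67,706 = 86,533 (anyone who worked, including part-time for economic reasons, counts as employed).
Unemployed = 6,648 + 997 = 7,645 (jobless and actively searching, or on temporary layoff).
Labor force = 86,533 + 7,645 = 94,178.
Not in labor force = 31,565 + 3,771 + 15,101 + 11,557 = 61,994 (those not working and not actively searching are outside the labor force).
Civilian working-age population = 94,178 + 61,994 = 156,172.
Unemployment rate = 7,645 / 94,178 = 8.12%.
Labor force participation rate = 94,178 / 156,172 = 60.30%.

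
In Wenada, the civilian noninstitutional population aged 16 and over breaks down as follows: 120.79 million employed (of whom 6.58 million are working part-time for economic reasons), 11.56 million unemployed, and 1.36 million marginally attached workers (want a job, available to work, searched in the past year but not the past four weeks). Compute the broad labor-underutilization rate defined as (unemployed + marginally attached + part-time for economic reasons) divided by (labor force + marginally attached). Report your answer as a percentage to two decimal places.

Broad underutilization rate ≈ 14.58%.

Labor force = 120.79 + 11.56 = 132.35 million.
Numerator = 11.56 + 1.36 + 6.58 = 19.50 million.
Denominator = 132.35 + 1.36 = 133.71 million.
Broad rate = 19.50 / 133.71 = 14.58%.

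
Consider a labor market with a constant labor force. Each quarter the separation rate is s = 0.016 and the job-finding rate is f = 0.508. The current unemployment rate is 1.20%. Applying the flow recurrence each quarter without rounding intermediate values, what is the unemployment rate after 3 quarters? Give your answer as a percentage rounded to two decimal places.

Unemployment rate after three quarters ≈ 2.85%.

With a fixed labor force, u_{t+1} = u_t + s·(1−u_t) − f·u_t = u_t·(1−s−f) + s.
Here 1−s−f = 0.476 and s = 0.016.
u_1 = 0.012000 × 0.476 + 0.016 = 0.021712.
u_2 = 0.021712 × 0.476 + 0.016 = 0.026335.
u_3 = 0.026335 × 0.476 + 0.016 = 0.028535.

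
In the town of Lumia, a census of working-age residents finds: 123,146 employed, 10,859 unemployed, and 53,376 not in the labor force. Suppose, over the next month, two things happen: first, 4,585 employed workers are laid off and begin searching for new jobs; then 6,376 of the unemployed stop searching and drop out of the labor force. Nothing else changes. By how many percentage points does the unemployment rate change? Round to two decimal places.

Initially, labor force = 123,146 + 10,859 = 134,005, so u = 10,859/134,005 = 8.10%.
After the first change, employed falls and unemployed rises by 4,585; labor force unchanged → E = 118,561, U = 15,444, labor force = 134,005.
After the second change, unemployed and labor force both fall by 6,376 → E = 118,561, U = 9,068, labor force = 127,629.
New unemployment rate = 9,068 / 127,629 = 7.10%.
Change = 7.10% − 8.10% = −1.00 percentage points.

The unemployment rate changes by −1.00 percentage points.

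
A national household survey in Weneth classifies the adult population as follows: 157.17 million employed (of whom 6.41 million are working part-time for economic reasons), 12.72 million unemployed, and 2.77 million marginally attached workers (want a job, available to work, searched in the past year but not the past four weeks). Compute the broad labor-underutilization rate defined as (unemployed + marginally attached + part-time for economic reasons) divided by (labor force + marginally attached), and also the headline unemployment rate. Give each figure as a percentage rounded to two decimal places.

Broad underutilization rate ≈ 12.68%; headline unemployment rate ≈ 7.49%.

Labor force = 157.17 + 12.72 = 169.89 million.
Numerator = 12.72 + 2.77 + 6.41 = 21.90 million.
Denominator = 169.89 + 2.77 = 172.66 million.
Broad rate = 21.90 / 172.66 = 12.68%.
Headline unemployment rate = 12.72 / 169.89 = 7.49%.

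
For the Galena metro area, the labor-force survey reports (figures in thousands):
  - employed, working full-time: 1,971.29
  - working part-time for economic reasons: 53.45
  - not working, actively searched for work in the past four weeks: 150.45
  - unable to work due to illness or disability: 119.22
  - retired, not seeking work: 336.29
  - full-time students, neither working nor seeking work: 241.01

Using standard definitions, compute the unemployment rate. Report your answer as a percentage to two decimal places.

Unemployment rate ≈ 6.92%.

Employed = 1,971.29 + 53.45 = 2,024.74 thousand (anyone who worked, including part-time for economic reasons, counts as employed).
Unemployed = 150.45 thousand.
Labor force = 2,024.74 + 150.45 = 2,175.19 thousand.
Unemployment rate = 150.45 / 2,175.19 = 6.92%.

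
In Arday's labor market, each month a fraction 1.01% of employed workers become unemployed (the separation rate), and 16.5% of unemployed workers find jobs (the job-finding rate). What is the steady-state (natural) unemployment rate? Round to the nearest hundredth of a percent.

At steady state the flows balance: s·E = f·U, so U/(E+U) = s/(s+f).
u* = 1.01 / (1.01 + 16.5) = 1.01 / 17.51 = 5.77%.

Steady-state unemployment rate ≈ 5.77%.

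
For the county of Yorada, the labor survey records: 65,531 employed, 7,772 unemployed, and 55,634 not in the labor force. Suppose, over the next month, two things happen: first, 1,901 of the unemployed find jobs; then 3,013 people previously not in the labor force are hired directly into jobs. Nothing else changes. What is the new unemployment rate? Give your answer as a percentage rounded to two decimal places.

Initially, labor force = 65,531 + 7,772 = 73,303, so u = 7,772/73,303 = 10.60%.
After the first change, unemployed falls and employed rises by 1,901; labor force unchanged → E = 67,432, U = 5,871, labor force = 73,303.
After the second change, employed and labor force both rise by 3,013; unemployed unchanged → E = 70,445, U = 5,871, labor force = 76,316.
New unemployment rate = 5,871 / 76,316 = 7.69%.

New unemployment rate ≈ 7.69%.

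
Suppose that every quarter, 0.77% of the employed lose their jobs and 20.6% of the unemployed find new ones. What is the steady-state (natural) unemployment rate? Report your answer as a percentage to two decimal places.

Steady-state unemployment rate ≈ 3.60%.

At steady state the flows balance: s·E = f·U, so U/(E+U) = s/(s+f).
u* = 0.77 / (0.77 + 20.6) = 0.77 / 21.37 = 3.60%.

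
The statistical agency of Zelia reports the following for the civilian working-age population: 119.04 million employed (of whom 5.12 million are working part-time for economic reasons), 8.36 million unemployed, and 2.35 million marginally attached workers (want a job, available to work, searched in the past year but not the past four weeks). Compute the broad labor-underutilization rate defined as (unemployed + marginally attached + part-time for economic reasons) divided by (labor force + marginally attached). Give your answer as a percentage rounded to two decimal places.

Broad underutilization rate ≈ 12.20%.

Labor force = 119.04 + 8.36 = 127.40 million.
Numerator = 8.36 + 2.35 + 5.12 = 15.83 million.
Denominator = 127.40 + 2.35 = 129.75 million.
Broad rate = 15.83 / 129.75 = 12.20%.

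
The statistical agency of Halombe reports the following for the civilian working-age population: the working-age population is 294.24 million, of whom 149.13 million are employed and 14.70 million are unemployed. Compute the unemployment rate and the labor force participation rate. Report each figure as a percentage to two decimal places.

Labor force = employed + unemployed = 149.13 + 14.70 = 163.83 million.
Unemployment rate = 14.70 / 163.83 = 8.97%.
Labor force participation rate = 163.83 / 294.24 = 55.68%.

Unemployment rate ≈ 8.97%; labor force participation rate ≈ 55.68%.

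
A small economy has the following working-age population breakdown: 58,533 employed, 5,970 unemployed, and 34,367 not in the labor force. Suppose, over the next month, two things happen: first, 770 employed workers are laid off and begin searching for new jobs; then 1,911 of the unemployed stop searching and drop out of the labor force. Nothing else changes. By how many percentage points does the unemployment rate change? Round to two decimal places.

The unemployment rate changes by −1.54 percentage points.

Initially, labor force = 58,533 + 5,970 = 64,503, so u = 5,970/64,503 = 9.26%.
After the first change, employed falls and unemployed rises by 770; labor force unchanged → E = 57,763, U = 6,740, labor force = 64,503.
After the second change, unemployed and labor force both fall by 1,911 → E = 57,763, U = 4,829, labor force = 62,592.
New unemployment rate = 4,829 / 62,592 = 7.72%.
Change = 7.72% − 9.26% = −1.54 percentage points.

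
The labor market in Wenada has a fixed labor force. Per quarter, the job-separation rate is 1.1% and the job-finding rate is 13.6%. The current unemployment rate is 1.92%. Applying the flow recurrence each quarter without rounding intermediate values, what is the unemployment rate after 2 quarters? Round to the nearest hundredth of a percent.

With a fixed labor force, u_{t+1} = u_t + s·(1−u_t) − f·u_t = u_t·(1−s−f) + s.
Here 1−s−f = 0.853 and s = 0.011.
u_1 = 0.019200 × 0.853 + 0.011 = 0.027378.
u_2 = 0.027378 × 0.853 + 0.011 = 0.034353.

Unemployment rate after two quarters ≈ 3.44%.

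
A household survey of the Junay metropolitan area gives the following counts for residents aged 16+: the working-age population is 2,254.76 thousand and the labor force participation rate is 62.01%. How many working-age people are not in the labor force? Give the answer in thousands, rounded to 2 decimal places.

Share not in the labor force = 1 − 0.6201 = 0.3799.
Not in labor force = 0.3799 × 2,254.76 ≈ 856.58 thousand.

About 856.58 thousand are not in the labor force.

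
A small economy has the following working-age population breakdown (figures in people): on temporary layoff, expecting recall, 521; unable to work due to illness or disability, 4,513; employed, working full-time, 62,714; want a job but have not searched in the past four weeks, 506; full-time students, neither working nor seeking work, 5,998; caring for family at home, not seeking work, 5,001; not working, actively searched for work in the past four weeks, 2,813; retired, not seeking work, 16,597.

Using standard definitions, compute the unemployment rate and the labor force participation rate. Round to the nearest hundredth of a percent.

Employed = 62,714.
Unemployed = 521 + 2,813 = 3,334 (jobless and actively searching, or on temporary layoff).
Labor force = 62,714 + 3,334 = 66,048.
Not in labor force = 4,513 + 506 + 5,998 + 5,001 + 16,597 = 32,615 (those not working and not actively searching are outside the labor force — including those who want a job but have given up searching).
Civilian working-age population = 66,048 + 32,615 = 98,663.
Unemployment rate = 3,334 / 66,048 = 5.05%.
Labor force participation rate = 66,048 / 98,663 = 66.94%.

Unemployment rate ≈ 5.05%; labor force participation rate ≈ 66.94%.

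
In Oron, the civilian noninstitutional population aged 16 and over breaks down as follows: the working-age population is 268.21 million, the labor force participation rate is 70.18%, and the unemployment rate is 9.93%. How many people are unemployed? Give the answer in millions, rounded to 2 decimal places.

About 18.69 million are unemployed.

Labor force = 0.7018 × 268.21 = 188.23 million.
Unemployed = 0.0993 × 188.23 ≈ 18.69 million.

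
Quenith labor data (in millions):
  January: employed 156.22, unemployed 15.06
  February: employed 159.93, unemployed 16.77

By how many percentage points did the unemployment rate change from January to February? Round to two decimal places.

January: labor force = 156.22 + 15.06 = 171.28; u = 15.06/171.28 = 8.79%.
February: labor force = 159.93 + 16.77 = 176.70; u = 16.77/176.70 = 9.49%.
Change = 9.49% − 8.79% = +0.70 pp.

The unemployment rate changed by +0.70 percentage points.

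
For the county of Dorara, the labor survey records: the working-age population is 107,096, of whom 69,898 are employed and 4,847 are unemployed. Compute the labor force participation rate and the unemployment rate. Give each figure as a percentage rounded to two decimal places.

Labor force participation rate ≈ 69.79%; unemployment rate ≈ 6.48%.

Labor force = employed + unemployed = 69,898 + 4,847 = 74,745.
Unemployment rate = 4,847 / 74,745 = 6.48%.
Labor force participation rate = 74,745 / 107,096 = 69.79%.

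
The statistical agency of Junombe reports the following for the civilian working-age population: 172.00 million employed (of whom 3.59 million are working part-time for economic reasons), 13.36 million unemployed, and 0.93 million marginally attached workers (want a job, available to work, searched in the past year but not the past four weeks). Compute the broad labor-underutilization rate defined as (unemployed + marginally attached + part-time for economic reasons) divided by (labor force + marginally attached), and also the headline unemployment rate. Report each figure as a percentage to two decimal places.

Labor force = 172.00 + 13.36 = 185.36 million.
Numerator = 13.36 + 0.93 + 3.59 = 17.88 million.
Denominator = 185.36 + 0.93 = 186.29 million.
Broad rate = 17.88 / 186.29 = 9.60%.
Headline unemployment rate = 13.36 / 185.36 = 7.21%.

Broad underutilization rate ≈ 9.60%; headline unemployment rate ≈ 7.21%.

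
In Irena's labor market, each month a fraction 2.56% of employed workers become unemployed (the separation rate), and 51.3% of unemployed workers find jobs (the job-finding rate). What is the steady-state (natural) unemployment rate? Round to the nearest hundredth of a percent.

At steady state the flows balance: s·E = f·U, so U/(E+U) = s/(s+f).
u* = 2.56 / (2.56 + 51.3) = 2.56 / 53.86 = 4.75%.

Steady-state unemployment rate ≈ 4.75%.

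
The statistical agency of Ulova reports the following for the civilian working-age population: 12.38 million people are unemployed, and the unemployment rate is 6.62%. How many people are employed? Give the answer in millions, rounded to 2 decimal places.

Labor force = U / u = 12.38 / 0.0662 ≈ 187.01 million.
Employed = labor force − unemployed = 187.01 − 12.38 = 174.63 million.

About 174.63 million are employed.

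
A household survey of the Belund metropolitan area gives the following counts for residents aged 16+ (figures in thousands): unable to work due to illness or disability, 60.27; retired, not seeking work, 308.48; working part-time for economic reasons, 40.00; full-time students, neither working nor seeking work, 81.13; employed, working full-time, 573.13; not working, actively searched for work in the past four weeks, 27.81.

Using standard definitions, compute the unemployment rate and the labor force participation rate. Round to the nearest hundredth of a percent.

Employed = 40.00 + 573.13 = 613.13 thousand (anyone who worked, including part-time for economic reasons, counts as employed).
Unemployed = 27.81 thousand.
Labor force = 613.13 + 27.81 = 640.94 thousand.
Not in labor force = 60.27 + 308.48 + 81.13 = 449.88 thousand (those not working and not actively searching are outside the labor force).
Civilian working-age population = 640.94 + 449.88 = 1,090.82 thousand.
Unemployment rate = 27.81 / 640.94 = 4.34%.
Labor force participation rate = 640.94 / 1,090.82 = 58.76%.

Unemployment rate ≈ 4.34%; labor force participation rate ≈ 58.76%.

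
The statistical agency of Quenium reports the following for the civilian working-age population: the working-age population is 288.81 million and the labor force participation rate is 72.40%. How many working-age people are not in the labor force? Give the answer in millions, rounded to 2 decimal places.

About 79.71 million are not in the labor force.

Share not in the labor force = 1 − 0.7240 = 0.2760.
Not in labor force = 0.2760 × 288.81 ≈ 79.71 million.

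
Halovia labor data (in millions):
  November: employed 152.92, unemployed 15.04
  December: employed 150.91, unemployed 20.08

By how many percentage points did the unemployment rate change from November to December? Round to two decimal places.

November: labor force = 152.92 + 15.04 = 167.96; u = 15.04/167.96 = 8.95%.
December: labor force = 150.91 + 20.08 = 170.99; u = 20.08/170.99 = 11.74%.
Change = 11.74% − 8.95% = +2.79 pp.

The unemployment rate changed by +2.79 percentage points.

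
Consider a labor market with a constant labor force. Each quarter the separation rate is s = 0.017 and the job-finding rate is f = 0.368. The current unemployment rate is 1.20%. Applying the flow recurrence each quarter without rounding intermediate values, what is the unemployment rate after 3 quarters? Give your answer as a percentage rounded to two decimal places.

With a fixed labor force, u_{t+1} = u_t + s·(1−u_t) − f·u_t = u_t·(1−s−f) + s.
Here 1−s−f = 0.615 and s = 0.017.
u_1 = 0.012000 × 0.615 + 0.017 = 0.024380.
u_2 = 0.024380 × 0.615 + 0.017 = 0.031994.
u_3 = 0.031994 × 0.615 + 0.017 = 0.036676.

Unemployment rate after three quarters ≈ 3.67%.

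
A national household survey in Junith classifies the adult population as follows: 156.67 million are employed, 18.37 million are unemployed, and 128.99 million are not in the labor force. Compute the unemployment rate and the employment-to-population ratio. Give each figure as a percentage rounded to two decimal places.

Unemployment rate ≈ 10.49%; employment-population ratio ≈ 51.53%.

Labor force = employed + unemployed = 156.67 + 18.37 = 175.04 million.
Working-age population = 175.04 + 128.99 = 304.03 million.
Unemployment rate = 18.37 / 175.04 = 10.49%.
Employment-population ratio = 156.67 / 304.03 = 51.53%.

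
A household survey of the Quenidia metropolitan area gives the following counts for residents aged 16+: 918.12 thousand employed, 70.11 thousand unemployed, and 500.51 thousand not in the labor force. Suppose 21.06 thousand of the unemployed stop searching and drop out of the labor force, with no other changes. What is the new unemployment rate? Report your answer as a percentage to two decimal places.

Initially, labor force = 918.12 + 70.11 = 988.23 thousand, so u = 70.11/988.23 = 7.09%.
After the change, unemployed and labor force both fall by 21.06 → E = 918.12, U = 49.05, labor force = 967.17 thousand.
New unemployment rate = 49.05 / 967.17 = 5.07%.

New unemployment rate ≈ 5.07%.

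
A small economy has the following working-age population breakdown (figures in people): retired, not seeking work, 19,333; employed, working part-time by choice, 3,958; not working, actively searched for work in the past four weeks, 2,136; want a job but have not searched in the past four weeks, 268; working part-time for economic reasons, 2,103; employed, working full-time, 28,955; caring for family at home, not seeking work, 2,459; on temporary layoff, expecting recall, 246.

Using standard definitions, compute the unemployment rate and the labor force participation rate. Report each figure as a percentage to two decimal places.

Employed = 3,958 + 2,103 + 28,955 = 35,016 (anyone who worked, including part-time for economic reasons, counts as employed).
Unemployed = 2,136 + 246 = 2,382 (jobless and actively searching, or on temporary layoff).
Labor force = 35,016 + 2,382 = 37,398.
Not in labor force = 19,333 + 268 + 2,459 = 22,060 (those not working and not actively searching are outside the labor force — including those who want a job but have given up searching).
Civilian working-age population = 37,398 + 22,060 = 59,458.
Unemployment rate = 2,382 / 37,398 = 6.37%.
Labor force participation rate = 37,398 / 59,458 = 62.90%.

Unemployment rate ≈ 6.37%; labor force participation rate ≈ 62.90%.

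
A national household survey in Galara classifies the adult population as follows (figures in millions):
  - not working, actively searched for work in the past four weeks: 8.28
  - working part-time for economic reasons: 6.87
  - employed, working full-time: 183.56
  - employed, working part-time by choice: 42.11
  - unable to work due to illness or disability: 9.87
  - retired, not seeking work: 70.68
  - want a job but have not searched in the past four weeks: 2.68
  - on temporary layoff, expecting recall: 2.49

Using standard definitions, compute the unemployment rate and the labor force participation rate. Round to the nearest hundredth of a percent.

Unemployment rate ≈ 4.43%; labor force participation rate ≈ 74.51%.

Employed = 6.87 + 183.56 + 42.11 = 232.54 million (anyone who worked, including part-time for economic reasons, counts as employed).
Unemployed = 8.28 + 2.49 = 10.77 million (jobless and actively searching, or on temporary layoff).
Labor force = 232.54 + 10.77 = 243.31 million.
Not in labor force = 9.87 + 70.68 + 2.68 = 83.23 million (those not working and not actively searching are outside the labor force — including those who want a job but have given up searching).
Civilian working-age population = 243.31 + 83.23 = 326.54 million.
Unemployment rate = 10.77 / 243.31 = 4.43%.
Labor force participation rate = 243.31 / 326.54 = 74.51%.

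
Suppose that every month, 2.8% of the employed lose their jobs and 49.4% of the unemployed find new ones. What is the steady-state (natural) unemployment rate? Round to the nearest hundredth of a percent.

Steady-state unemployment rate ≈ 5.36%.

At steady state the flows balance: s·E = f·U, so U/(E+U) = s/(s+f).
u* = 2.8 / (2.8 + 49.4) = 2.8 / 52.20 = 5.36%.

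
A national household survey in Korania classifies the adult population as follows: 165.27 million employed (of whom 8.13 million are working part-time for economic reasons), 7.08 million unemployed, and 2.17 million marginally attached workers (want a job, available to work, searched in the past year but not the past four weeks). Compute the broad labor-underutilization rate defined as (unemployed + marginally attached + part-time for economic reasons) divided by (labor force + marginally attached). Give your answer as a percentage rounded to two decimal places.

Broad underutilization rate ≈ 9.96%.

Labor force = 165.27 + 7.08 = 172.35 million.
Numerator = 7.08 + 2.17 + 8.13 = 17.38 million.
Denominator = 172.35 + 2.17 = 174.52 million.
Broad rate = 17.38 / 174.52 = 9.96%.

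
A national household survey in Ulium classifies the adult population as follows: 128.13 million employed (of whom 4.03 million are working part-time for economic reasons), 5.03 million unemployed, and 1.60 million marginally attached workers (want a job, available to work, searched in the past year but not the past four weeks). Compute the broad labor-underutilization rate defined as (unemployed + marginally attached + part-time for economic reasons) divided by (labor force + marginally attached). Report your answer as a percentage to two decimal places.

Broad underutilization rate ≈ 7.91%.

Labor force = 128.13 + 5.03 = 133.16 million.
Numerator = 5.03 + 1.60 + 4.03 = 10.66 million.
Denominator = 133.16 + 1.60 = 134.76 million.
Broad rate = 10.66 / 134.76 = 7.91%.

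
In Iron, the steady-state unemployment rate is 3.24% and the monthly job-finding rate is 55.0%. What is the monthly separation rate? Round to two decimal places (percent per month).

Separation rate ≈ 1.84% per month.

From u* = s/(s+f): s = u·f/(1−u).
s = 0.0324 × 55.0 / (1 − 0.0324) = 1.7820 / 0.9676 ≈ 1.84% per month.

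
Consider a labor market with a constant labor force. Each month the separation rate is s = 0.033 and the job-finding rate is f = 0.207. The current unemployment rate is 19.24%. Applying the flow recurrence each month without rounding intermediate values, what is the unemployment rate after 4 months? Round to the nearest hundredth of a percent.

Unemployment rate after four months ≈ 15.58%.

With a fixed labor force, u_{t+1} = u_t + s·(1−u_t) − f·u_t = u_t·(1−s−f) + s.
Here 1−s−f = 0.760 and s = 0.033.
u_1 = 0.192400 × 0.760 + 0.033 = 0.179224.
u_2 = 0.179224 × 0.760 + 0.033 = 0.169210.
u_3 = 0.169210 × 0.760 + 0.033 = 0.161600.
u_4 = 0.161600 × 0.760 + 0.033 = 0.155816.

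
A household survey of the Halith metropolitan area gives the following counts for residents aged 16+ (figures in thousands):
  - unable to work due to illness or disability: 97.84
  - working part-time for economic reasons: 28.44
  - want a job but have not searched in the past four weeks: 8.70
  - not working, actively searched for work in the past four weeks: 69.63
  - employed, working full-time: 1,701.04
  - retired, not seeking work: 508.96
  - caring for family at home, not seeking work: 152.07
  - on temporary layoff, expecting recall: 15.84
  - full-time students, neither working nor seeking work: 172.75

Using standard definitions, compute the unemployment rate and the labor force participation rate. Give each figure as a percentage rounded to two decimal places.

Employed = 28.44 + 1,701.04 = 1,729.48 thousand (anyone who worked, including part-time for economic reasons, counts as employed).
Unemployed = 69.63 + 15.84 = 85.47 thousand (jobless and actively searching, or on temporary layoff).
Labor force = 1,729.48 + 85.47 = 1,814.95 thousand.
Not in labor force = 97.84 + 8.70 + 508.96 + 152.07 + 172.75 = 940.32 thousand (those not working and not actively searching are outside the labor force — including those who want a job but have given up searching).
Civilian working-age population = 1,814.95 + 940.32 = 2,755.27 thousand.
Unemployment rate = 85.47 / 1,814.95 = 4.71%.
Labor force participation rate = 1,814.95 / 2,755.27 = 65.87%.

Unemployment rate ≈ 4.71%; labor force participation rate ≈ 65.87%.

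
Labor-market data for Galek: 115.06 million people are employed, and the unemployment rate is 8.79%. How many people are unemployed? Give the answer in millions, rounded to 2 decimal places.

About 11.09 million are unemployed.

Let U be the number unemployed. The labor force is E + U, and U/(E+U) = 0.0879.
So U = 0.0879 × 115.06 / (1 − 0.0879) = 10.1138 / 0.9121 ≈ 11.09 million.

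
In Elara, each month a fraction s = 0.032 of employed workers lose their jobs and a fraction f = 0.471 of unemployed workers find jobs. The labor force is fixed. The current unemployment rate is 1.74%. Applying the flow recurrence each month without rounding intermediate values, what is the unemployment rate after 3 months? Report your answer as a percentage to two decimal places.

Unemployment rate after three months ≈ 5.79%.

With a fixed labor force, u_{t+1} = u_t + s·(1−u_t) − f·u_t = u_t·(1−s−f) + s.
Here 1−s−f = 0.497 and s = 0.032.
u_1 = 0.017400 × 0.497 + 0.032 = 0.040648.
u_2 = 0.040648 × 0.497 + 0.032 = 0.052202.
u_3 = 0.052202 × 0.497 + 0.032 = 0.057944.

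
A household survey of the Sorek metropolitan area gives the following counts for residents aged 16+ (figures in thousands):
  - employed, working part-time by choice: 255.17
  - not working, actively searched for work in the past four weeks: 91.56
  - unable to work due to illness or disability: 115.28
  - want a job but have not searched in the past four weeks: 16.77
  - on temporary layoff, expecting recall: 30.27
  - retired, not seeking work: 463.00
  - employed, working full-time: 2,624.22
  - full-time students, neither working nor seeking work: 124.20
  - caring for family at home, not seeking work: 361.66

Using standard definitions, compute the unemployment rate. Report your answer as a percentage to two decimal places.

Employed = 255.17 + 2,624.22 = 2,879.39 thousand.
Unemployed = 91.56 + 30.27 = 121.83 thousand (jobless and actively searching, or on temporary layoff).
Labor force = 2,879.39 + 121.83 = 3,001.22 thousand.
Unemployment rate = 121.83 / 3,001.22 = 4.06%.

Unemployment rate ≈ 4.06%.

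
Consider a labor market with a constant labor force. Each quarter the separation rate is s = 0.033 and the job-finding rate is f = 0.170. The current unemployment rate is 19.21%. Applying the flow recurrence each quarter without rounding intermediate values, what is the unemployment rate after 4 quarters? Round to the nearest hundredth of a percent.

With a fixed labor force, u_{t+1} = u_t + s·(1−u_t) − f·u_t = u_t·(1−s−f) + s.
Here 1−s−f = 0.797 and s = 0.033.
u_1 = 0.192100 × 0.797 + 0.033 = 0.186104.
u_2 = 0.186104 × 0.797 + 0.033 = 0.181325.
u_3 = 0.181325 × 0.797 + 0.033 = 0.177516.
u_4 = 0.177516 × 0.797 + 0.033 = 0.174480.

Unemployment rate after four quarters ≈ 17.45%.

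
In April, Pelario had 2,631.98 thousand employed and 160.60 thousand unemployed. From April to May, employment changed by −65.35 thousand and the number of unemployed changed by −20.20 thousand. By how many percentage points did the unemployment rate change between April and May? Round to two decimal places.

The unemployment rate changed by −0.56 percentage points.

April: labor force = 2,631.98 + 160.60 = 2,792.58; u = 160.60/2,792.58 = 5.75%.
May: labor force = 2,566.63 + 140.40 = 2,707.03; u = 140.40/2,707.03 = 5.19%.
Change = 5.19% − 5.75% = −0.56 pp.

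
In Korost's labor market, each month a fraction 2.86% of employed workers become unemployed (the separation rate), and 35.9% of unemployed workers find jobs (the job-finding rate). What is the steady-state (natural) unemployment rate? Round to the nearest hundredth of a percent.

At steady state the flows balance: s·E = f·U, so U/(E+U) = s/(s+f).
u* = 2.86 / (2.86 + 35.9) = 2.86 / 38.76 = 7.38%.

Steady-state unemployment rate ≈ 7.38%.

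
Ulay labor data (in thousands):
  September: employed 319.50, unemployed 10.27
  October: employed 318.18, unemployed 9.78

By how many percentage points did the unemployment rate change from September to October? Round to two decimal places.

September: labor force = 319.50 + 10.27 = 329.77; u = 10.27/329.77 = 3.11%.
October: labor force = 318.18 + 9.78 = 327.96; u = 9.78/327.96 = 2.98%.
Change = 2.98% − 3.11% = −0.13 pp.

The unemployment rate changed by −0.13 percentage points.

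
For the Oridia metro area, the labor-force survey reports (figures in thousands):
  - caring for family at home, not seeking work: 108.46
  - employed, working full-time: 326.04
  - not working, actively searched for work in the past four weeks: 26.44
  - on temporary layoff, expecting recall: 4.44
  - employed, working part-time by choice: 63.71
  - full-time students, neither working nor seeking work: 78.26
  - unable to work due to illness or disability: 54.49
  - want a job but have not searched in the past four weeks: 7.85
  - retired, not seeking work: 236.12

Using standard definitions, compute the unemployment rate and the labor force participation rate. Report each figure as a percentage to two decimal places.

Unemployment rate ≈ 7.34%; labor force participation rate ≈ 46.44%.

Employed = 326.04 + 63.71 = 389.75 thousand.
Unemployed = 26.44 + 4.44 = 30.88 thousand (jobless and actively searching, or on temporary layoff).
Labor force = 389.75 + 30.88 = 420.63 thousand.
Not in labor force = 108.46 + 78.26 + 54.49 + 7.85 + 236.12 = 485.18 thousand (those not working and not actively searching are outside the labor force — including those who want a job but have given up searching).
Civilian working-age population = 420.63 + 485.18 = 905.81 thousand.
Unemployment rate = 30.88 / 420.63 = 7.34%.
Labor force participation rate = 420.63 / 905.81 = 46.44%.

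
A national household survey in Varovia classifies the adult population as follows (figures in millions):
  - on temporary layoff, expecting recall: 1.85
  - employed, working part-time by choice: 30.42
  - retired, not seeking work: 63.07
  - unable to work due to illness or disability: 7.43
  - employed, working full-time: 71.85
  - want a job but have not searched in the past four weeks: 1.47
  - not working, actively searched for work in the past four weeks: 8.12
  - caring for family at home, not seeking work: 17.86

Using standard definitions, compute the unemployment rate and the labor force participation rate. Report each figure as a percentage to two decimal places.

Employed = 30.42 + 71.85 = 102.27 million.
Unemployed = 1.85 + 8.12 = 9.97 million (jobless and actively searching, or on temporary layoff).
Labor force = 102.27 + 9.97 = 112.24 million.
Not in labor force = 63.07 + 7.43 + 1.47 + 17.86 = 89.83 million (those not working and not actively searching are outside the labor force — including those who want a job but have given up searching).
Civilian working-age population = 112.24 + 89.83 = 202.07 million.
Unemployment rate = 9.97 / 112.24 = 8.88%.
Labor force participation rate = 112.24 / 202.07 = 55.55%.

Unemployment rate ≈ 8.88%; labor force participation rate ≈ 55.55%.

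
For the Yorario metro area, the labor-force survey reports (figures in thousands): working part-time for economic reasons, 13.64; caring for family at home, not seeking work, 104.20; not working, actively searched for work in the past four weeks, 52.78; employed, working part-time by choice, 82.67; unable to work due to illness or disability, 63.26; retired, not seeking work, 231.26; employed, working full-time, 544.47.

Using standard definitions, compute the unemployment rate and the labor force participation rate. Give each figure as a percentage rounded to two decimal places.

Employed = 13.64 + 82.67 + 544.47 = 640.78 thousand (anyone who worked, including part-time for economic reasons, counts as employed).
Unemployed = 52.78 thousand.
Labor force = 640.78 + 52.78 = 693.56 thousand.
Not in labor force = 104.20 + 63.26 + 231.26 = 398.72 thousand (those not working and not actively searching are outside the labor force).
Civilian working-age population = 693.56 + 398.72 = 1,092.28 thousand.
Unemployment rate = 52.78 / 693.56 = 7.61%.
Labor force participation rate = 693.56 / 1,092.28 = 63.50%.

Unemployment rate ≈ 7.61%; labor force participation rate ≈ 63.50%.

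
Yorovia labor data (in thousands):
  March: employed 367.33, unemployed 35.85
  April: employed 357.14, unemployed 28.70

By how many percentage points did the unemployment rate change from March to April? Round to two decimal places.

March: labor force = 367.33 + 35.85 = 403.18; u = 35.85/403.18 = 8.89%.
April: labor force = 357.14 + 28.70 = 385.84; u = 28.70/385.84 = 7.44%.
Change = 7.44% − 8.89% = −1.45 pp.

The unemployment rate changed by −1.45 percentage points.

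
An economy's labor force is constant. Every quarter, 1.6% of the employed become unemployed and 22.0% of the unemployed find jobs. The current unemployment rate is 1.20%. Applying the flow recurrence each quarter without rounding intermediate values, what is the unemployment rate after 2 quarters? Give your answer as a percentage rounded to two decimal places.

With a fixed labor force, u_{t+1} = u_t + s·(1−u_t) − f·u_t = u_t·(1−s−f) + s.
Here 1−s−f = 0.764 and s = 0.016.
u_1 = 0.012000 × 0.764 + 0.016 = 0.025168.
u_2 = 0.025168 × 0.764 + 0.016 = 0.035228.

Unemployment rate after two quarters ≈ 3.52%.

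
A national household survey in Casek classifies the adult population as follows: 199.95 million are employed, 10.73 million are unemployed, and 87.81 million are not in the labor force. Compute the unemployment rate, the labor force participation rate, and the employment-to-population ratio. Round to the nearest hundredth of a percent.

Labor force = employed + unemployed = 199.95 + 10.73 = 210.68 million.
Working-age population = 210.68 + 87.81 = 298.49 million.
Unemployment rate = 10.73 / 210.68 = 5.09%.
Labor force participation rate = 210.68 / 298.49 = 70.58%.
Employment-population ratio = 199.95 / 298.49 = 66.99%.

Unemployment rate ≈ 5.09%; labor force participation rate ≈ 70.58%; employment-population ratio ≈ 66.99%.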